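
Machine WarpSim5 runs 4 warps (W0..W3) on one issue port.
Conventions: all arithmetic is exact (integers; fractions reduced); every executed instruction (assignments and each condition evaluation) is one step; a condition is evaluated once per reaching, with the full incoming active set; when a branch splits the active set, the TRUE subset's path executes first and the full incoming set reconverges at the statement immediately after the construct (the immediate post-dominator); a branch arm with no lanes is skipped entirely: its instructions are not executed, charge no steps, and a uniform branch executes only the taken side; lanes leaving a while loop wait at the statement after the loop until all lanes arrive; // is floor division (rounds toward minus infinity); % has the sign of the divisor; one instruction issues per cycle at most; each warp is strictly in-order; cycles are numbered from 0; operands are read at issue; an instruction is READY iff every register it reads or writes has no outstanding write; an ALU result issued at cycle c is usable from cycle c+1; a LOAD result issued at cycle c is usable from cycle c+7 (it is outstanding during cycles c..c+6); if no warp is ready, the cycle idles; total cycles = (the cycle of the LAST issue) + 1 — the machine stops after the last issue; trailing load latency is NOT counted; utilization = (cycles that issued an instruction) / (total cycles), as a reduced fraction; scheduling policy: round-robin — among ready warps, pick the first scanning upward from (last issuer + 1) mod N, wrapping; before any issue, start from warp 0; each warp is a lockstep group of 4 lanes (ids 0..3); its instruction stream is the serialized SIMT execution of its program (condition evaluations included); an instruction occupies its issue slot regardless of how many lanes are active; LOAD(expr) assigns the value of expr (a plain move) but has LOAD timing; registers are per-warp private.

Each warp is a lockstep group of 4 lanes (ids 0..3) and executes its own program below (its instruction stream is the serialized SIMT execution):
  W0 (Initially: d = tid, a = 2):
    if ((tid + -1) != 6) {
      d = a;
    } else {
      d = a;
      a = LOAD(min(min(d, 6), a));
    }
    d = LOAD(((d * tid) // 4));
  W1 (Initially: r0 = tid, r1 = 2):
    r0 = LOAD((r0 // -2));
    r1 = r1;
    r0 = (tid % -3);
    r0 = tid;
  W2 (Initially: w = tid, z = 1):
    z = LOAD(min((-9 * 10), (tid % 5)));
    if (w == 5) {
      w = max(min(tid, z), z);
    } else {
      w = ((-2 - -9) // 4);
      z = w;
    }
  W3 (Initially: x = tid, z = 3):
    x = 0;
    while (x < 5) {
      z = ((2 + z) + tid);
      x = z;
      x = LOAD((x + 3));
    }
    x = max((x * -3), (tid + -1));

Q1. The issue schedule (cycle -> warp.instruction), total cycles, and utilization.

cycle 0: W0.I0
cycle 1: W1.I0
cycle 2: W2.I0
cycle 3: W3.I0
cycle 4: W0.I1
cycle 5: W1.I1
cycle 6: W2.I1
cycle 7: W3.I1
cycle 8: W0.I2
cycle 9: W1.I2
cycle 10: W2.I2
cycle 11: W3.I2
cycle 12: W1.I3
cycle 13: W2.I3
cycle 14: W3.I3
cycle 15: W3.I4
cycle 16: idle
cycle 17: idle
cycle 18: idle
cycle 19: idle
cycle 20: idle
cycle 21: idle
cycle 22: W3.I5
cycle 23: W3.I6

Answer: 24 cycles, utilization 3/4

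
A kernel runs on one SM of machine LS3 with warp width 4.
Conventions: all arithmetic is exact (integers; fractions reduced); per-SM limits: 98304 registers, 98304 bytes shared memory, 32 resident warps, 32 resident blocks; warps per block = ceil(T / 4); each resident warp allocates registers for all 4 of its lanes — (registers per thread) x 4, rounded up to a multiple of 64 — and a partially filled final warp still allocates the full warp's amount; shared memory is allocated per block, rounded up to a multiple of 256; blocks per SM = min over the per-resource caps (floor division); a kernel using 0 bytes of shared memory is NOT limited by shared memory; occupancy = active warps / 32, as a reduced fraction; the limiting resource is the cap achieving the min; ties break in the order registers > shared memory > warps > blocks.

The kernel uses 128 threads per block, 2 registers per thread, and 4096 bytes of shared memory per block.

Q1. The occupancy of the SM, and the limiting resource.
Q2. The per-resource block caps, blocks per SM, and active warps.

Answer: occupancy 1, limited by warps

registers: 48 blocks
shared memory: 24 blocks
warps: 1 block
blocks: 32 blocks

Answer: 1 block, 32 active warps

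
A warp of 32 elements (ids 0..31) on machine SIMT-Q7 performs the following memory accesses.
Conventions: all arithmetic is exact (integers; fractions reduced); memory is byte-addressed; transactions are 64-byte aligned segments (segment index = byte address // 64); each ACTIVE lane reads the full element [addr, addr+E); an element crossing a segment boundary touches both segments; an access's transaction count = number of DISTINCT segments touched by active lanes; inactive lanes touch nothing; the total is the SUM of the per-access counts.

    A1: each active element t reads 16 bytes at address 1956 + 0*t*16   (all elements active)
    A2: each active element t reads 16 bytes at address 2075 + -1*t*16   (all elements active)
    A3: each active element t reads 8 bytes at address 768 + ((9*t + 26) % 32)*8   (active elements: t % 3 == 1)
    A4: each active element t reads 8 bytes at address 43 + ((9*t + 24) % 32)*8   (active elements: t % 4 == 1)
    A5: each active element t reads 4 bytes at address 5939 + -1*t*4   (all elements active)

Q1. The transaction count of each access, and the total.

A1: 1 transaction
A2: 9 transactions
A3: 4 transactions
A4: 5 transactions
A5: 3 transactions

Answer: 1,9,4,5,3; total 22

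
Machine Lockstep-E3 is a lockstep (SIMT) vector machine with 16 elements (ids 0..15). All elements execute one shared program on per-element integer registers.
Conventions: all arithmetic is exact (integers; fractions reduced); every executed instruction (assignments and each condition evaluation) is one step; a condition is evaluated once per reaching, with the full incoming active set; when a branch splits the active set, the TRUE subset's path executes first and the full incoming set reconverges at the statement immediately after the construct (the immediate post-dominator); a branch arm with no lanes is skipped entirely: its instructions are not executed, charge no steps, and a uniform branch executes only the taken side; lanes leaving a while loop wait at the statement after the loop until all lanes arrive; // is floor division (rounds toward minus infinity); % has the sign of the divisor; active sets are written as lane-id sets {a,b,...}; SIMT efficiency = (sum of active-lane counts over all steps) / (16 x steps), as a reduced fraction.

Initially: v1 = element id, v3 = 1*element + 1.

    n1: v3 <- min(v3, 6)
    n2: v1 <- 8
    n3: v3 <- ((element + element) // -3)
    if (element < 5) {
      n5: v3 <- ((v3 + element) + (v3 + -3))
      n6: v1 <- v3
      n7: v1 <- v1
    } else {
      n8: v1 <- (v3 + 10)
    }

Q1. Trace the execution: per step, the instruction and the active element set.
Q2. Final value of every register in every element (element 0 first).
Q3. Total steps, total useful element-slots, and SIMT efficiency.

step 0: v3 <- min(v3, 6)             {0,1,2,3,4,5,6,7,8,9,10,11,12,13,14,15}
step 1: v1 <- 8                      {0,1,2,3,4,5,6,7,8,9,10,11,12,13,14,15}
step 2: v3 <- ((element + element) // -3) {0,1,2,3,4,5,6,7,8,9,10,11,12,13,14,15}
step 3: eval (element < 5)           {0,1,2,3,4,5,6,7,8,9,10,11,12,13,14,15}
step 4: v3 <- ((v3 + element) + (v3 + -3)) {0,1,2,3,4}
step 5: v1 <- v3                     {0,1,2,3,4}
step 6: v1 <- v1                     {0,1,2,3,4}
step 7: v1 <- (v3 + 10)              {5,6,7,8,9,10,11,12,13,14,15}

Answer: 8 steps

v1: -3,-4,-5,-4,-5,6,6,5,4,4,3,2,2,1,0,0
v3: -3,-4,-5,-4,-5,-4,-4,-5,-6,-6,-7,-8,-8,-9,-10,-10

steps = 8; useful = 90; efficiency = 90/128 = 45/64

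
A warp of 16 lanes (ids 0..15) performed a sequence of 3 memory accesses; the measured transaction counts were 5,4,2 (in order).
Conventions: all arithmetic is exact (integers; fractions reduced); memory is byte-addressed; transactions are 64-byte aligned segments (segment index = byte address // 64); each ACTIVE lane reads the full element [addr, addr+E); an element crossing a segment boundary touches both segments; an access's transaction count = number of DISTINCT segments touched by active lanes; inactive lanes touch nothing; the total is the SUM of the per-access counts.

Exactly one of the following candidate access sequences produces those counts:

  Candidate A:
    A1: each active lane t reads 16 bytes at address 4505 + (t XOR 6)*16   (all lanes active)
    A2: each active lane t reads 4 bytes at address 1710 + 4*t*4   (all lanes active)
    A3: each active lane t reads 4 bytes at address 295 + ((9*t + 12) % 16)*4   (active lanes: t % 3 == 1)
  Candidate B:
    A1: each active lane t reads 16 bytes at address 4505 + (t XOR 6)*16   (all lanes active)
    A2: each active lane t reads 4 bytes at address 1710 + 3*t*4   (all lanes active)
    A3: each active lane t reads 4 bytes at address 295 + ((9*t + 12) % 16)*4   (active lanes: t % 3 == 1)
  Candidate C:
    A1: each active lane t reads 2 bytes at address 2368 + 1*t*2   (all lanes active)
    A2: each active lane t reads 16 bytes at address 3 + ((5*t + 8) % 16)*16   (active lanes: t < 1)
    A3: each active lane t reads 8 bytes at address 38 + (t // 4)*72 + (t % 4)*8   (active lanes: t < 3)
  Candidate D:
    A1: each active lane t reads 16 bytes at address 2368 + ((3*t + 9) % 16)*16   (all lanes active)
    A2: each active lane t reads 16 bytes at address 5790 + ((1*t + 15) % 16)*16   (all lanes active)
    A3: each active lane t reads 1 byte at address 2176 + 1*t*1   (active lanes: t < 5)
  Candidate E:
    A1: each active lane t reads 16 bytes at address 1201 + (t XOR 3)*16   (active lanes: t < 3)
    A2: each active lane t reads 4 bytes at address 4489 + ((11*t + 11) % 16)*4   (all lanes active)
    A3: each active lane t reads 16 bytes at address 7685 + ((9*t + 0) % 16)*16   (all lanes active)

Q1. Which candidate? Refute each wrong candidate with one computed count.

A: A2 gives 5 transactions, not 4
C: A1 gives 1 transaction, not 5
D: A1 gives 4 transactions, not 5
E: A1 gives 1 transaction, not 5
B: all counts match (5,4,2)

Answer: B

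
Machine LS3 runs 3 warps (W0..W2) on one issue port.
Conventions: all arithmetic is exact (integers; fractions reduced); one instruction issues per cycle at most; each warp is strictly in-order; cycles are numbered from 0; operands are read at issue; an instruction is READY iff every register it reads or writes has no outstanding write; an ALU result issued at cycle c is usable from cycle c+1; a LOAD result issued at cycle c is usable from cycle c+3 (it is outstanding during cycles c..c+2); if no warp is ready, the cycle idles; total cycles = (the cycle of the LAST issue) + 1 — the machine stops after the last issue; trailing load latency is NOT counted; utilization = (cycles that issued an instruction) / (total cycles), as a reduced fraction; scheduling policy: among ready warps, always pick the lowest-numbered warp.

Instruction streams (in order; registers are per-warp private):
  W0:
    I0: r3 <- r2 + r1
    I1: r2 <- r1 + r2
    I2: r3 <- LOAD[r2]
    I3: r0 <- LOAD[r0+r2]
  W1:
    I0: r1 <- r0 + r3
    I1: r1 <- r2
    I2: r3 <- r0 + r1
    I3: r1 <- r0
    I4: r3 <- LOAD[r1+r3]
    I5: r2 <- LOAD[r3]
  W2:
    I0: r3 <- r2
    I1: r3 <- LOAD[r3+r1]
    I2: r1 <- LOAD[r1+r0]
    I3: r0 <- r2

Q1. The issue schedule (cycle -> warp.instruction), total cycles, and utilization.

cycle 0: W0.I0
cycle 1: W0.I1
cycle 2: W0.I2
cycle 3: W0.I3
cycle 4: W1.I0
cycle 5: W1.I1
cycle 6: W1.I2
cycle 7: W1.I3
cycle 8: W1.I4
cycle 9: W2.I0
cycle 10: W2.I1
cycle 11: W1.I5
cycle 12: W2.I2
cycle 13: W2.I3

Answer: 14 cycles, utilization 1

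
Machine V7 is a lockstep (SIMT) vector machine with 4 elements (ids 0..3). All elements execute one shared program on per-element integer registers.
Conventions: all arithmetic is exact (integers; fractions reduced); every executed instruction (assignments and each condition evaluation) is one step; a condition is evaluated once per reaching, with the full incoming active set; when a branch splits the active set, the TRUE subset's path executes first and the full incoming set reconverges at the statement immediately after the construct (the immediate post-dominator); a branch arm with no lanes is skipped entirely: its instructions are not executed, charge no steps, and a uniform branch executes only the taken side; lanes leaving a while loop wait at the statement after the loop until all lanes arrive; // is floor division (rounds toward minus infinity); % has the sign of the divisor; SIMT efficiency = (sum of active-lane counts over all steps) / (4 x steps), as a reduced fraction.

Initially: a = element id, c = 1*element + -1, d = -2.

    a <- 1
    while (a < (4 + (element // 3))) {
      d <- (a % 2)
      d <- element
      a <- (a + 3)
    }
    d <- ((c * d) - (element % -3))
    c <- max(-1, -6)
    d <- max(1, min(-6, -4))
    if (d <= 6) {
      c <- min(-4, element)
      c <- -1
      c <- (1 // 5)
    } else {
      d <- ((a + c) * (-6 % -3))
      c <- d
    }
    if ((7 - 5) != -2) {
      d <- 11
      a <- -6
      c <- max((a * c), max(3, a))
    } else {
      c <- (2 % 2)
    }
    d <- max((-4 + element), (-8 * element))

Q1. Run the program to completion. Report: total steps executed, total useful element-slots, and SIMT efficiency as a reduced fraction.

Answer: 22 steps, 76 useful, 19/22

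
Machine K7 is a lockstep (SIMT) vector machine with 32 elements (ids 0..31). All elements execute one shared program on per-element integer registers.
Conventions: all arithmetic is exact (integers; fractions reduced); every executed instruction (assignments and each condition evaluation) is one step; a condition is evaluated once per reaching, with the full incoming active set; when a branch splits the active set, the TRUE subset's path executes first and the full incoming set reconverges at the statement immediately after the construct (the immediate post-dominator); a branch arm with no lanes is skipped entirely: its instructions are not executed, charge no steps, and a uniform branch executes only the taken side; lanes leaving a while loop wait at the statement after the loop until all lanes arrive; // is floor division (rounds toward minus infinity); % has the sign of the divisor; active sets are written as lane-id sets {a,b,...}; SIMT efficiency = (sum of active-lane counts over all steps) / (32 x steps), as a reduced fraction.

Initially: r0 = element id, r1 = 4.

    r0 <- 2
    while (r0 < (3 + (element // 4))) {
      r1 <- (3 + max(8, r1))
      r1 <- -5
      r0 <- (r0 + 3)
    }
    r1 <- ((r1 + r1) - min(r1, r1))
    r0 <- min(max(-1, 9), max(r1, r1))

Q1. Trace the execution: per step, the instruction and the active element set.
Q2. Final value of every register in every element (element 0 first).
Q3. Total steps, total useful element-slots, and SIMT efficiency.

step 0: r0 <- 2                      {0,1,2,3,4,5,6,7,8,9,10,11,12,13,14,15,16,17,18,19,20,21,22,23,24,25,26,27,28,29,30,31}
step 1: eval (r0 < (3 + (element // 4))) {0,1,2,3,4,5,6,7,8,9,10,11,12,13,14,15,16,17,18,19,20,21,22,23,24,25,26,27,28,29,30,31}
step 2: r1 <- (3 + max(8, r1))       {0,1,2,3,4,5,6,7,8,9,10,11,12,13,14,15,16,17,18,19,20,21,22,23,24,25,26,27,28,29,30,31}
step 3: r1 <- -5                     {0,1,2,3,4,5,6,7,8,9,10,11,12,13,14,15,16,17,18,19,20,21,22,23,24,25,26,27,28,29,30,31}
step 4: r0 <- (r0 + 3)               {0,1,2,3,4,5,6,7,8,9,10,11,12,13,14,15,16,17,18,19,20,21,22,23,24,25,26,27,28,29,30,31}
step 5: eval (r0 < (3 + (element // 4))) {0,1,2,3,4,5,6,7,8,9,10,11,12,13,14,15,16,17,18,19,20,21,22,23,24,25,26,27,28,29,30,31}
step 6: r1 <- (3 + max(8, r1))       {12,13,14,15,16,17,18,19,20,21,22,23,24,25,26,27,28,29,30,31}
step 7: r1 <- -5                     {12,13,14,15,16,17,18,19,20,21,22,23,24,25,26,27,28,29,30,31}
step 8: r0 <- (r0 + 3)               {12,13,14,15,16,17,18,19,20,21,22,23,24,25,26,27,28,29,30,31}
step 9: eval (r0 < (3 + (element // 4))) {12,13,14,15,16,17,18,19,20,21,22,23,24,25,26,27,28,29,30,31}
step 10: r1 <- (3 + max(8, r1))       {24,25,26,27,28,29,30,31}
step 11: r1 <- -5                     {24,25,26,27,28,29,30,31}
step 12: r0 <- (r0 + 3)               {24,25,26,27,28,29,30,31}
step 13: eval (r0 < (3 + (element // 4))) {24,25,26,27,28,29,30,31}
step 14: r1 <- ((r1 + r1) - min(r1, r1)) {0,1,2,3,4,5,6,7,8,9,10,11,12,13,14,15,16,17,18,19,20,21,22,23,24,25,26,27,28,29,30,31}
step 15: r0 <- min(max(-1, 9), max(r1, r1)) {0,1,2,3,4,5,6,7,8,9,10,11,12,13,14,15,16,17,18,19,20,21,22,23,24,25,26,27,28,29,30,31}

Answer: 16 steps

r0: -5,-5,-5,-5,-5,-5,-5,-5,-5,-5,-5,-5,-5,-5,-5,-5,-5,-5,-5,-5,-5,-5,-5,-5,-5,-5,-5,-5,-5,-5,-5,-5
r1: -5,-5,-5,-5,-5,-5,-5,-5,-5,-5,-5,-5,-5,-5,-5,-5,-5,-5,-5,-5,-5,-5,-5,-5,-5,-5,-5,-5,-5,-5,-5,-5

steps = 16; useful = 368; efficiency = 368/512 = 23/32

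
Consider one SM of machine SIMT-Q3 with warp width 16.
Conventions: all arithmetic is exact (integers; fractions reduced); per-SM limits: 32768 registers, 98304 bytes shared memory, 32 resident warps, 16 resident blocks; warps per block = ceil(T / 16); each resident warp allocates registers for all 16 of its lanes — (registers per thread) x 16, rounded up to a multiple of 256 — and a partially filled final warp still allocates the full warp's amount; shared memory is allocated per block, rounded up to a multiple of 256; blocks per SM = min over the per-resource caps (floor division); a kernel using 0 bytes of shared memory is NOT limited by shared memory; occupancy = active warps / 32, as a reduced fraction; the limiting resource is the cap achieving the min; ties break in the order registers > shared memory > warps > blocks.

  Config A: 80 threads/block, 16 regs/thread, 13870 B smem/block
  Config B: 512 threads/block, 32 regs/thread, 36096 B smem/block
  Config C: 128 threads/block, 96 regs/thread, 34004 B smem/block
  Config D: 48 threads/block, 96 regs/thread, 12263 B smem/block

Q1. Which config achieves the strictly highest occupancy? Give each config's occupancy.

occupancies: A 15/16, B 1, C 1/2, D 21/32

Answer: B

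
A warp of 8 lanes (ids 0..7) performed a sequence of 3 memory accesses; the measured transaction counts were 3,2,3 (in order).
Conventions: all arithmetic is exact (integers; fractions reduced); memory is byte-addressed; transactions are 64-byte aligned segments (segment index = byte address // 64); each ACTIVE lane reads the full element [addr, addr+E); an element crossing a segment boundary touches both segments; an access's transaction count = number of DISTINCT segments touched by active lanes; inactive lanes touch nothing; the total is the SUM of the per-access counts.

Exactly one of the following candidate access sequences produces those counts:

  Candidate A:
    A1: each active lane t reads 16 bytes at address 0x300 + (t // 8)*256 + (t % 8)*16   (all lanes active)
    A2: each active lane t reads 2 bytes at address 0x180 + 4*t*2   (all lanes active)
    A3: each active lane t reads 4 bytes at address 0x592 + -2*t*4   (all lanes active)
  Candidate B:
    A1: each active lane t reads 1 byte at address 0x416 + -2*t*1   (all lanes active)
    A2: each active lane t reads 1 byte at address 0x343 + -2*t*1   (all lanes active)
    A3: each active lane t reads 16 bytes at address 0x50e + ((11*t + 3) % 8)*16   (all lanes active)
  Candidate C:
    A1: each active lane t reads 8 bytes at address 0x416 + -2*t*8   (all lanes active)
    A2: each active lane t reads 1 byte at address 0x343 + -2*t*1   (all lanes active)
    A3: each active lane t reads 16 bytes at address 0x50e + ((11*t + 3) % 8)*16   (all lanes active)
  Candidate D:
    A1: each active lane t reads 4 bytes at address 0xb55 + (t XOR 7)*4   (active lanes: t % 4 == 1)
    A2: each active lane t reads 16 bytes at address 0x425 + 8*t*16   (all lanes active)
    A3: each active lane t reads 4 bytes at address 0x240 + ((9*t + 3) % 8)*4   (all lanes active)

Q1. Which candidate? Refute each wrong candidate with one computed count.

A: A1 gives 2 transactions, not 3
B: A1 gives 1 transaction, not 3
D: A1 gives 1 transaction, not 3
C: all counts match (3,2,3)

Answer: C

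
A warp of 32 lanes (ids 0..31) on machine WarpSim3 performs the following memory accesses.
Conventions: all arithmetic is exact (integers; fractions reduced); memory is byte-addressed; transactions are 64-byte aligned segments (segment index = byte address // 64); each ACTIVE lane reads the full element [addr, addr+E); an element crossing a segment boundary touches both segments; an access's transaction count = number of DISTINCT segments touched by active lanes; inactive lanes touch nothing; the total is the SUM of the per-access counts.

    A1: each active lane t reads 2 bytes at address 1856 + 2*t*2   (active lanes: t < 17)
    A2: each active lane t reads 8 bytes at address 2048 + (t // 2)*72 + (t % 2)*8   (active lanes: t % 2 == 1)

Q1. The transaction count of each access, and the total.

A1: 2 transactions
A2: 16 transactions

Answer: 2,16; total 18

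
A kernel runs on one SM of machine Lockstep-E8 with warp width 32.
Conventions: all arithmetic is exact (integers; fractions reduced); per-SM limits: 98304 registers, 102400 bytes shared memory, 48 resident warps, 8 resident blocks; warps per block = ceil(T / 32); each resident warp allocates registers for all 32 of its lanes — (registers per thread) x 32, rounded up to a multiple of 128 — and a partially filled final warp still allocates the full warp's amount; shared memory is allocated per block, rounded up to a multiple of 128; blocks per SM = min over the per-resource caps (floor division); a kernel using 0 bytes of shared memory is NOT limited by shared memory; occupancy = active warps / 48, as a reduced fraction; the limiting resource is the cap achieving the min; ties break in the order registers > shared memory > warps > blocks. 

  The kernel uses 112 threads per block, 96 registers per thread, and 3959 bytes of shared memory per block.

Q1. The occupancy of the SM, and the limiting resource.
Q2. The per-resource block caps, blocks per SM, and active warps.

Answer: occupancy 2/3, limited by registers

registers: 8 blocks
shared memory: 25 blocks
warps: 12 blocks
blocks: 8 blocks

Answer: 8 blocks, 32 active warps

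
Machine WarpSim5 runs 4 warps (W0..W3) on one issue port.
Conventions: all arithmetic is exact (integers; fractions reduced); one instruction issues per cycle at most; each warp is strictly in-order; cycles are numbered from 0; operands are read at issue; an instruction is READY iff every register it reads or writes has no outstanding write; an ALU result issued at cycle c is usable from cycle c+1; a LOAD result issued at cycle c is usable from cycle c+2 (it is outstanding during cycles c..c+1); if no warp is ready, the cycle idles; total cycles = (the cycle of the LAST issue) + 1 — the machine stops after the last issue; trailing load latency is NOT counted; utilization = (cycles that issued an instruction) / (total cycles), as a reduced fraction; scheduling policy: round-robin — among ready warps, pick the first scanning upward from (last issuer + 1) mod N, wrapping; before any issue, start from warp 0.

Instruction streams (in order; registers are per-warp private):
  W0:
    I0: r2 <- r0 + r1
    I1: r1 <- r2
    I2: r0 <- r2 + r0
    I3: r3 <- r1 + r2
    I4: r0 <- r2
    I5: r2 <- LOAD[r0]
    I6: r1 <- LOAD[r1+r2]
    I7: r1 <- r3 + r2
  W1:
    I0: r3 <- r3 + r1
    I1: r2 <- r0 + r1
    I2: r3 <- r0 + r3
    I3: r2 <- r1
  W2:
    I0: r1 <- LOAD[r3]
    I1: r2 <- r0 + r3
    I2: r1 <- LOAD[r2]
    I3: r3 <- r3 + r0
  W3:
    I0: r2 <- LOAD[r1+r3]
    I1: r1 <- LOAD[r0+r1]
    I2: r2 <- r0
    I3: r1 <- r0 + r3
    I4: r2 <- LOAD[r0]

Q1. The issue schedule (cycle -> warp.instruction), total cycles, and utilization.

cycle 0: W0.I0
cycle 1: W1.I0
cycle 2: W2.I0
cycle 3: W3.I0
cycle 4: W0.I1
cycle 5: W1.I1
cycle 6: W2.I1
cycle 7: W3.I1
cycle 8: W0.I2
cycle 9: W1.I2
cycle 10: W2.I2
cycle 11: W3.I2
cycle 12: W0.I3
cycle 13: W1.I3
cycle 14: W2.I3
cycle 15: W3.I3
cycle 16: W0.I4
cycle 17: W3.I4
cycle 18: W0.I5
cycle 19: idle
cycle 20: W0.I6
cycle 21: idle
cycle 22: W0.I7

Answer: 23 cycles, utilization 21/23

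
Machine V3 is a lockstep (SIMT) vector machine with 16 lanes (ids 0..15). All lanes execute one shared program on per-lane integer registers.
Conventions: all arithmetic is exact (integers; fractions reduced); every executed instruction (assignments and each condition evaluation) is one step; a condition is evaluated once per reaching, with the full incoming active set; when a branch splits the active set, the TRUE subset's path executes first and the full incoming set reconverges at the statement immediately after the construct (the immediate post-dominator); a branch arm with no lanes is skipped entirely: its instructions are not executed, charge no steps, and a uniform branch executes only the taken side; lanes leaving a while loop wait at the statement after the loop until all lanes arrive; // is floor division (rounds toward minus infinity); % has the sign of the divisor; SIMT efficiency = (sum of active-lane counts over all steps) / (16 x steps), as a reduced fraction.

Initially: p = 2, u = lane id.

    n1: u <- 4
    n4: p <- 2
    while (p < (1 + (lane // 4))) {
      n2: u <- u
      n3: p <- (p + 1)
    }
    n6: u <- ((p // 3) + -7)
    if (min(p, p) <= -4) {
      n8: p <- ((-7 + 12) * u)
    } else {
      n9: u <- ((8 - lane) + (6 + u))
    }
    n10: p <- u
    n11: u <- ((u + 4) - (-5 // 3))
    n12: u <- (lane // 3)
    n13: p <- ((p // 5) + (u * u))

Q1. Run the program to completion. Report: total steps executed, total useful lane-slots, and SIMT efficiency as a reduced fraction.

Answer: 16 steps, 196 useful, 49/64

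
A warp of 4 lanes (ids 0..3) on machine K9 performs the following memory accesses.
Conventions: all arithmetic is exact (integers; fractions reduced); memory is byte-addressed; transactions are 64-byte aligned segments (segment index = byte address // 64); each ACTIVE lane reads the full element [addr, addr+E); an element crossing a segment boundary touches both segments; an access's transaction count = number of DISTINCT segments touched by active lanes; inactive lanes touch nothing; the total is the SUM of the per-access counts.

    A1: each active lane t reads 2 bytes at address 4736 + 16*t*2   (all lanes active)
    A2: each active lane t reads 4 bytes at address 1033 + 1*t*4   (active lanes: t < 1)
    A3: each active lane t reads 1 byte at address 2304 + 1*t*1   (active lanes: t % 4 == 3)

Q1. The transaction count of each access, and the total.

A1: 2 transactions
A2: 1 transaction
A3: 1 transaction

Answer: 2,1,1; total 4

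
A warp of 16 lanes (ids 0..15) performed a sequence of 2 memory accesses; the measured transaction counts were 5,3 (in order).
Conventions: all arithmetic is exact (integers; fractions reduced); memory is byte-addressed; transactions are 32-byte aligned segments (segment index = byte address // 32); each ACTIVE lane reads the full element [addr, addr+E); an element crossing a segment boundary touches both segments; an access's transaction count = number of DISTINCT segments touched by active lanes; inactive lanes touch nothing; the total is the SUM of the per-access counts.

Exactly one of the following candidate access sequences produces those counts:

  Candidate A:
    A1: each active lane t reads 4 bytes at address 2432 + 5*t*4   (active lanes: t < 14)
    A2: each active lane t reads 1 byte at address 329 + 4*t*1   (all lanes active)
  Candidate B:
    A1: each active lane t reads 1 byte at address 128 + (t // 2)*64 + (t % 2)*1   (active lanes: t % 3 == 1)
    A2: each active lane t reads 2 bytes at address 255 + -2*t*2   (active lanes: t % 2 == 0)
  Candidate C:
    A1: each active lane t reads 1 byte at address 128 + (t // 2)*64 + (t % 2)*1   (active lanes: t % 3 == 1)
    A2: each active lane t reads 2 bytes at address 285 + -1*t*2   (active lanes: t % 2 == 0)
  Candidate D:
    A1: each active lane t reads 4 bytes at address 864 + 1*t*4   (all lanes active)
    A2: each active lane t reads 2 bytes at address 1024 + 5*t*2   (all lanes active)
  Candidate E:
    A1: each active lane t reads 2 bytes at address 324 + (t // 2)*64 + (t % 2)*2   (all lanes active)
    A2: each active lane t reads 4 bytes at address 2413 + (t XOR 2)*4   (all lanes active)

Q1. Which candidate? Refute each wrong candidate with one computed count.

A: A1 gives 9 transactions, not 5
C: A2 gives 1 transaction, not 3
D: A1 gives 2 transactions, not 5
E: A1 gives 8 transactions, not 5
B: all counts match (5,3)

Answer: B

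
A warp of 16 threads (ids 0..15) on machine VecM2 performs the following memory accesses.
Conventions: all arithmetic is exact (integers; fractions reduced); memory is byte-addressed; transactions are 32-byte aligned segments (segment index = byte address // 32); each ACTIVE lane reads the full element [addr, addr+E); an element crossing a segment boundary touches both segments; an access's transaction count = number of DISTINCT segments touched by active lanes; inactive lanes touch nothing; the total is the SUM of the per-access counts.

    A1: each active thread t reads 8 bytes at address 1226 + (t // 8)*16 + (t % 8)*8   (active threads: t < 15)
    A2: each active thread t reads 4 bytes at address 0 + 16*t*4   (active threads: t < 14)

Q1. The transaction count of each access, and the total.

A1: 3 transactions
A2: 14 transactions

Answer: 3,14; total 17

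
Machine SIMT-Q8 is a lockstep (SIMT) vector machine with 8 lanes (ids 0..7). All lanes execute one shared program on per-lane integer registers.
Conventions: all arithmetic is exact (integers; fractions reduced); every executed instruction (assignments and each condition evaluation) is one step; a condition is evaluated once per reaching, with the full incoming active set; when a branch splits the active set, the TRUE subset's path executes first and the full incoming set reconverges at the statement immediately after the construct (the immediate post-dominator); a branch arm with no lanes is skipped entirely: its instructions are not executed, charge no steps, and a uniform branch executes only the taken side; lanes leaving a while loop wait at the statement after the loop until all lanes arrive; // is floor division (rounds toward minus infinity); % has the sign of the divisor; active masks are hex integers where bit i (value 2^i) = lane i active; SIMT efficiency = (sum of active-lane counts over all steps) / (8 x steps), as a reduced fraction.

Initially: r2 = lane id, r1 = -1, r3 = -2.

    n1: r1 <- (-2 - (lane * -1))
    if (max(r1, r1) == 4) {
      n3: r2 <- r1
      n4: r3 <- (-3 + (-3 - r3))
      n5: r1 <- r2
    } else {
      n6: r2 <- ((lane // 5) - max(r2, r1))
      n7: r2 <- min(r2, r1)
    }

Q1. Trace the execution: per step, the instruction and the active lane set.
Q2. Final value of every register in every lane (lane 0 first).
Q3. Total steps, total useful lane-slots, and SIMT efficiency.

step 0: r1 <- (-2 - (lane * -1))     0xff
step 1: eval (max(r1, r1) == 4)      0xff
step 2: r2 <- r1                     0x40
step 3: r3 <- (-3 + (-3 - r3))       0x40
step 4: r1 <- r2                     0x40
step 5: r2 <- ((lane // 5) - max(r2, r1)) 0xbf
step 6: r2 <- min(r2, r1)            0xbf

Answer: 7 steps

r2: -2,-1,-2,-3,-4,-4,4,-6
r1: -2,-1,0,1,2,3,4,5
r3: -2,-2,-2,-2,-2,-2,-4,-2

steps = 7; useful = 33; efficiency = 33/56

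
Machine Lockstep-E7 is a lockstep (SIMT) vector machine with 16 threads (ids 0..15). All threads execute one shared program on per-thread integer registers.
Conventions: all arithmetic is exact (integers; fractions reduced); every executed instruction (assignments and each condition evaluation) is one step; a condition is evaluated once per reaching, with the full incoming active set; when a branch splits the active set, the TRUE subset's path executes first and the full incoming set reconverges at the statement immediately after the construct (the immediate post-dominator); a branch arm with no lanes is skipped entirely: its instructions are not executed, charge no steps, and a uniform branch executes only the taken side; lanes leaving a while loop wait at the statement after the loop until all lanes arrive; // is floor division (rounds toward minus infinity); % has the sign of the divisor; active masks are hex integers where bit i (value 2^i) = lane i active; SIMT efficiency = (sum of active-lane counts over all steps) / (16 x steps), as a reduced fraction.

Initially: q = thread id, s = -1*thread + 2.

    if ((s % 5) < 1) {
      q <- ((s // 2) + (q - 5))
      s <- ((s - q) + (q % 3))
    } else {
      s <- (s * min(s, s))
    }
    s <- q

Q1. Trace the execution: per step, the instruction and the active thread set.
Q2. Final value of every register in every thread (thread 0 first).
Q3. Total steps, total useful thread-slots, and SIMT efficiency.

step 0: eval ((s % 5) < 1)           0xffff
step 1: q <- ((s // 2) + (q - 5))    0x1084
step 2: s <- ((s - q) + (q % 3))     0x1084
step 3: s <- (s * min(s, s))         0xef7b
step 4: s <- q                       0xffff

Answer: 5 steps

q: 0,1,-3,3,4,5,6,-1,8,9,10,11,2,13,14,15
s: 0,1,-3,3,4,5,6,-1,8,9,10,11,2,13,14,15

steps = 5; useful = 51; efficiency = 51/80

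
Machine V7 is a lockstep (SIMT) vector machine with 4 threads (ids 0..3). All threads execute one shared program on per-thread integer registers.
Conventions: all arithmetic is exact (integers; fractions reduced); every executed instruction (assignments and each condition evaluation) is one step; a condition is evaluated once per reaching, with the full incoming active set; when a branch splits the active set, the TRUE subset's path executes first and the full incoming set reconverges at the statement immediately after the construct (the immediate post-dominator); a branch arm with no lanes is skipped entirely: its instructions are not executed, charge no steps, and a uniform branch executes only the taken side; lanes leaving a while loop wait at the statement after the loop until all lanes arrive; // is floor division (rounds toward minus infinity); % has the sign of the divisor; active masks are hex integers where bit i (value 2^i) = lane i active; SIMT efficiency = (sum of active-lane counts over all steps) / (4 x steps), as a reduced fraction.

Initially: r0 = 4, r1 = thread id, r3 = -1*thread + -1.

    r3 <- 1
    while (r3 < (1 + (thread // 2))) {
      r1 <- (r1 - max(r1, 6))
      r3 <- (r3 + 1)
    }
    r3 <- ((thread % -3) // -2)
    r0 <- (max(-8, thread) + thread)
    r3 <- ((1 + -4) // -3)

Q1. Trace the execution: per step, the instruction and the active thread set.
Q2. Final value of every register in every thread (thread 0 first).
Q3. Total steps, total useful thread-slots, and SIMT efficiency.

step 0: r3 <- 1                      0xf
step 1: eval (r3 < (1 + (thread // 2))) 0xf
step 2: r1 <- (r1 - max(r1, 6))      0xc
step 3: r3 <- (r3 + 1)               0xc
step 4: eval (r3 < (1 + (thread // 2))) 0xc
step 5: r3 <- ((thread % -3) // -2)  0xf
step 6: r0 <- (max(-8, thread) + thread) 0xf
step 7: r3 <- ((1 + -4) // -3)       0xf

Answer: 8 steps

r0: 0,2,4,6
r1: 0,1,-4,-3
r3: 1,1,1,1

steps = 8; useful = 26; efficiency = 26/32 = 13/16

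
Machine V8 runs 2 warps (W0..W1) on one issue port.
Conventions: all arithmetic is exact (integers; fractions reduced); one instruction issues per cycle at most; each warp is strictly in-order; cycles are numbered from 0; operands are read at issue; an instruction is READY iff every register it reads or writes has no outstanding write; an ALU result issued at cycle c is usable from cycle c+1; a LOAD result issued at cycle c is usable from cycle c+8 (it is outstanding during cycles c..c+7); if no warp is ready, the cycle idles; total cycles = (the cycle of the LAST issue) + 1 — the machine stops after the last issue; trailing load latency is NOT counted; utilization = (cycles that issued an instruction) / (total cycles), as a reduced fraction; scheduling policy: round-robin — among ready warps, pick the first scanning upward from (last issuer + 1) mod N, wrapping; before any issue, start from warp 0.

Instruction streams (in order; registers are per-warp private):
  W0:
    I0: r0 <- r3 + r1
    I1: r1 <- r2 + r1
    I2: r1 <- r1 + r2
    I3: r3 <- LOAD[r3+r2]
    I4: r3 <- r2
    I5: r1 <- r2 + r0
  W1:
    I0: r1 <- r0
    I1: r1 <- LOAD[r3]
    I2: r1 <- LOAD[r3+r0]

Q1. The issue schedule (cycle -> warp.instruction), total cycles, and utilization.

cycle 0: W0.I0
cycle 1: W1.I0
cycle 2: W0.I1
cycle 3: W1.I1
cycle 4: W0.I2
cycle 5: W0.I3
cycle 6: idle
cycle 7: idle
cycle 8: idle
cycle 9: idle
cycle 10: idle
cycle 11: W1.I2
cycle 12: idle
cycle 13: W0.I4
cycle 14: W0.I5

Answer: 15 cycles, utilization 3/5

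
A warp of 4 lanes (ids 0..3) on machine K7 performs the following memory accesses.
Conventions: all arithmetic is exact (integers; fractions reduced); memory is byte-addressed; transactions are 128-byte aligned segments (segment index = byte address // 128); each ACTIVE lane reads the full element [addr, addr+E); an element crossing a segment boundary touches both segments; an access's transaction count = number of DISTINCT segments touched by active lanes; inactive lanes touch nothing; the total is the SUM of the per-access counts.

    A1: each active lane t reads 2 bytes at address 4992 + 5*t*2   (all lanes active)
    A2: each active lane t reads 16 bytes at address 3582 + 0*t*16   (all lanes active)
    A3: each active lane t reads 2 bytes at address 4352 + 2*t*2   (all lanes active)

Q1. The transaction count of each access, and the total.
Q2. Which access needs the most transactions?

A1: 1 transaction
A2: 2 transactions
A3: 1 transaction

Answer: 1,2,1; total 4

Answer: A2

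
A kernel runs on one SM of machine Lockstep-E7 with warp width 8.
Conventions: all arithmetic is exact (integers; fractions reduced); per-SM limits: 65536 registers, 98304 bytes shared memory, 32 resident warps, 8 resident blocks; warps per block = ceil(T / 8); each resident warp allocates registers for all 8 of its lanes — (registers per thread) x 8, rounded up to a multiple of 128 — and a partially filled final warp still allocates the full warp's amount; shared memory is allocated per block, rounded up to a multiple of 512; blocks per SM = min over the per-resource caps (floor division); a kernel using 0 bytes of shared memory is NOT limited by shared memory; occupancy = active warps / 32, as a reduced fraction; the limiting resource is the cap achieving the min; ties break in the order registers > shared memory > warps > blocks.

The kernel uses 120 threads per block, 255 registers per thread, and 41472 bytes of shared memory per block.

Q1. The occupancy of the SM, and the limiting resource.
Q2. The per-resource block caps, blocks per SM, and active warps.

Answer: occupancy 15/16, limited by registers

registers: 2 blocks
shared memory: 2 blocks
warps: 2 blocks
blocks: 8 blocks

Answer: 2 blocks, 30 active warps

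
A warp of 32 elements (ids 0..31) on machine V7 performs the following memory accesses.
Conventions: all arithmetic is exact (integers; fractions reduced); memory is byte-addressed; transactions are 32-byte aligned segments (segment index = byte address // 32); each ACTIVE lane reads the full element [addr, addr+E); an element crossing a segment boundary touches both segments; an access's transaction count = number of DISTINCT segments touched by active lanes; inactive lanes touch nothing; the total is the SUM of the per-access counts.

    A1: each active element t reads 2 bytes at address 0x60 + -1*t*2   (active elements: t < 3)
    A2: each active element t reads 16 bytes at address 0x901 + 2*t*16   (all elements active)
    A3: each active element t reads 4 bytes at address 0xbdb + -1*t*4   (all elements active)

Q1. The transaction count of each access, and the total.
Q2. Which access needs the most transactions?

A1: 2 transactions
A2: 32 transactions
A3: 5 transactions

Answer: 2,32,5; total 39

Answer: A2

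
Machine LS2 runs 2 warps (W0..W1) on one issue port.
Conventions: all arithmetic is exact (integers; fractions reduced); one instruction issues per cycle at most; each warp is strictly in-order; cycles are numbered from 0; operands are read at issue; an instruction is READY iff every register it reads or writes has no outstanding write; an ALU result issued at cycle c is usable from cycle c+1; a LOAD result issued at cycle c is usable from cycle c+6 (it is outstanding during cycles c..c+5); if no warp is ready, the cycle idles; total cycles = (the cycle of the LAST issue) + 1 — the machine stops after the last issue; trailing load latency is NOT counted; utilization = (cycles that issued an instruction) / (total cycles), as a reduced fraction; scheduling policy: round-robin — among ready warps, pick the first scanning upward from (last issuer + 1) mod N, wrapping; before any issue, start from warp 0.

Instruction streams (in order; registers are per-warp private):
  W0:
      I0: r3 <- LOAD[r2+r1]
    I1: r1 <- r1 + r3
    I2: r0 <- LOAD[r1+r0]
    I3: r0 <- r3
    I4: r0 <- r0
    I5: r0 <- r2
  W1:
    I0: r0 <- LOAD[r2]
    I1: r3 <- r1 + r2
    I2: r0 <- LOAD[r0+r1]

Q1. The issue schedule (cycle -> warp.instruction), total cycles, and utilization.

cycle 0: W0.I0
cycle 1: W1.I0
cycle 2: W1.I1
cycle 3: idle
cycle 4: idle
cycle 5: idle
cycle 6: W0.I1
cycle 7: W1.I2
cycle 8: W0.I2
cycle 9: idle
cycle 10: idle
cycle 11: idle
cycle 12: idle
cycle 13: idle
cycle 14: W0.I3
cycle 15: W0.I4
cycle 16: W0.I5

Answer: 17 cycles, utilization 9/17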